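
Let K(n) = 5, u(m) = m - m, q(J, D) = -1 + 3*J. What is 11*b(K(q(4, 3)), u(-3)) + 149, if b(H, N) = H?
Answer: 204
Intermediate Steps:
u(m) = 0
11*b(K(q(4, 3)), u(-3)) + 149 = 11*5 + 149 = 55 + 149 = 204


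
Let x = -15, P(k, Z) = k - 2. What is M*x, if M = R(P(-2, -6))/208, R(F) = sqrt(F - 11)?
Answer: -15*I*sqrt(15)/208 ≈ -0.2793*I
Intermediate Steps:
P(k, Z) = -2 + k
R(F) = sqrt(-11 + F)
M = I*sqrt(15)/208 (M = sqrt(-11 + (-2 - 2))/208 = sqrt(-11 - 4)*(1/208) = sqrt(-15)*(1/208) = (I*sqrt(15))*(1/208) = I*sqrt(15)/208 ≈ 0.01862*I)
M*x = (I*sqrt(15)/208)*(-15) = -15*I*sqrt(15)/208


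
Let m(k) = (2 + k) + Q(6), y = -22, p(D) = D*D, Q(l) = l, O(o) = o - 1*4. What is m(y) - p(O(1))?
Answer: -23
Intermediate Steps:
O(o) = -4 + o (O(o) = o - 4 = -4 + o)
p(D) = D²
m(k) = 8 + k (m(k) = (2 + k) + 6 = 8 + k)
m(y) - p(O(1)) = (8 - 22) - (-4 + 1)² = -14 - 1*(-3)² = -14 - 1*9 = -14 - 9 = -23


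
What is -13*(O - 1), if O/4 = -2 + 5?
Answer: -143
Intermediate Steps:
O = 12 (O = 4*(-2 + 5) = 4*3 = 12)
-13*(O - 1) = -13*(12 - 1) = -13*11 = -143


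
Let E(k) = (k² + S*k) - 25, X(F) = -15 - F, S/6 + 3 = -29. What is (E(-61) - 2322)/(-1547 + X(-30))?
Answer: -6543/766 ≈ -8.5418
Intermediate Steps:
S = -192 (S = -18 + 6*(-29) = -18 - 174 = -192)
E(k) = -25 + k² - 192*k (E(k) = (k² - 192*k) - 25 = -25 + k² - 192*k)
(E(-61) - 2322)/(-1547 + X(-30)) = ((-25 + (-61)² - 192*(-61)) - 2322)/(-1547 + (-15 - 1*(-30))) = ((-25 + 3721 + 11712) - 2322)/(-1547 + (-15 + 30)) = (15408 - 2322)/(-1547 + 15) = 13086/(-1532) = 13086*(-1/1532) = -6543/766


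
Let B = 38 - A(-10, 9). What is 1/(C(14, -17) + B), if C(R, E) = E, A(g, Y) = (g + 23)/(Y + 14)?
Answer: 23/470 ≈ 0.048936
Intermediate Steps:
A(g, Y) = (23 + g)/(14 + Y)
B = 861/23 (B = 38 - (23 - 10)/(14 + 9) = 38 - 13/23 = 861/23 ≈ 37.435)
1/(C(14, -17) + B) = 1/(-17 + 861/23) = 1/(470/23) = 23/470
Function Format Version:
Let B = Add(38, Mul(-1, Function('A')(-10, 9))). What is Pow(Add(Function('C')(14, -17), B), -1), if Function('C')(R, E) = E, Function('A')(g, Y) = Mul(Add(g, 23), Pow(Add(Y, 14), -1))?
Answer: Rational(23, 470) ≈ 0.048936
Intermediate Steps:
Function('A')(g, Y) = Mul(Pow(Add(14, Y), -1), Add(23, g)) (Function('A')(g, Y) = Mul(Add(23, g), Pow(Add(14, Y), -1)) = Mul(Pow(Add(14, Y), -1), Add(23, g)))
B = Rational(861, 23) (B = Add(38, Mul(-1, Mul(Pow(Add(14, 9), -1), Add(23, -10)))) = Add(38, Mul(-1, Mul(Pow(23, -1), 13))) = Add(38, Mul(-1, Mul(Rational(1, 23), 13))) = Add(38, Mul(-1, Rational(13, 23))) = Add(38, Rational(-13, 23)) = Rational(861, 23) ≈ 37.435)
Pow(Add(Function('C')(14, -17), B), -1) = Pow(Add(-17, Rational(861, 23)), -1) = Pow(Rational(470, 23), -1) = Rational(23, 470)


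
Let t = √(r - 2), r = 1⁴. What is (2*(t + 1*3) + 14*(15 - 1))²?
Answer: 40800 + 808*I ≈ 40800.0 + 808.0*I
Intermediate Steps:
r = 1
t = I (t = √(1 - 2) = √(-1) = I ≈ 1.0*I)
(2*(t + 1*3) + 14*(15 - 1))² = (2*(I + 1*3) + 14*(15 - 1))² = (2*(I + 3) + 14*14)² = (2*(3 + I) + 196)² = ((6 + 2*I) + 196)² = (202 + 2*I)²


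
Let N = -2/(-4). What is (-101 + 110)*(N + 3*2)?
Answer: 117/2 ≈ 58.500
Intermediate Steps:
N = ½ (N = -2*(-¼) = ½ ≈ 0.50000)
(-101 + 110)*(N + 3*2) = (-101 + 110)*(½ + 3*2) = 9*(½ + 6) = 9*(13/2) = 117/2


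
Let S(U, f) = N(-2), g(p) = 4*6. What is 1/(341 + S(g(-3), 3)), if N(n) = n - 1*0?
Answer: 1/339 ≈ 0.0029499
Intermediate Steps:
g(p) = 24
N(n) = n (N(n) = n + 0 = n)
S(U, f) = -2
1/(341 + S(g(-3), 3)) = 1/(341 - 2) = 1/339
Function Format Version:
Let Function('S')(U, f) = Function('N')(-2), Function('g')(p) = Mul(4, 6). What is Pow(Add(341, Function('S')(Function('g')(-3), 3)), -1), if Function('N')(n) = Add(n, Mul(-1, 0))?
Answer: Rational(1, 339) ≈ 0.0029499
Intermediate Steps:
Function('g')(p) = 24
Function('N')(n) = n (Function('N')(n) = Add(n, 0) = n)
Function('S')(U, f) = -2
Pow(Add(341, Function('S')(Function('g')(-3), 3)), -1) = Pow(Add(341, -2), -1) = Pow(339, -1) = Rational(1, 339)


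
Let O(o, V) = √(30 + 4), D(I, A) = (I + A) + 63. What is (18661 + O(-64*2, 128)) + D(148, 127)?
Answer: 18999 + √34 ≈ 19005.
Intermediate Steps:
D(I, A) = 63 + A + I (D(I, A) = (A + I) + 63 = 63 + A + I)
O(o, V) = √34
(18661 + O(-64*2, 128)) + D(148, 127) = (18661 + √34) + (63 + 127 + 148) = (18661 + √34) + 338 = 18999 + √34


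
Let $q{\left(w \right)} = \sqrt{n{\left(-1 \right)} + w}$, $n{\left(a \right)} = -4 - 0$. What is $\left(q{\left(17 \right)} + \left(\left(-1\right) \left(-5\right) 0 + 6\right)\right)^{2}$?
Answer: $\left(6 + \sqrt{13}\right)^{2} \approx 92.267$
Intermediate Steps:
$n{\left(a \right)} = -4$ ($n{\left(a \right)} = -4 + 0 = -4$)
$q{\left(w \right)} = \sqrt{-4 + w}$
$\left(q{\left(17 \right)} + \left(\left(-1\right) \left(-5\right) 0 + 6\right)\right)^{2} = \left(\sqrt{-4 + 17} + \left(\left(-1\right) \left(-5\right) 0 + 6\right)\right)^{2} = \left(\sqrt{13} + \left(5 \cdot 0 + 6\right)\right)^{2} = \left(\sqrt{13} + \left(0 + 6\right)\right)^{2} = \left(\sqrt{13} + 6\right)^{2} = \left(6 + \sqrt{13}\right)^{2}$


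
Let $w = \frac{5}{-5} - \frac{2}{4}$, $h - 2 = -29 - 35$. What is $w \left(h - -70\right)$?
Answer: $-12$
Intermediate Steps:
$h = -62$ ($h = 2 - 64 = -62$)
$w = - \frac{3}{2}$ ($w = 5 \left(- \frac{1}{5}\right) - \frac{1}{2} = -1 - \frac{1}{2} = - \frac{3}{2} \approx -1.5$)
$w \left(h - -70\right) = - \frac{3 \left(-62 - -70\right)}{2} = - \frac{3 \left(-62 + 70\right)}{2} = \left(- \frac{3}{2}\right) 8 = -12$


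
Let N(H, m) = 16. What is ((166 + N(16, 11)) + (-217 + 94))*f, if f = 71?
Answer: 4189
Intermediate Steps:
((166 + N(16, 11)) + (-217 + 94))*f = ((166 + 16) + (-217 + 94))*71 = (182 - 123)*71 = 59*71 = 4189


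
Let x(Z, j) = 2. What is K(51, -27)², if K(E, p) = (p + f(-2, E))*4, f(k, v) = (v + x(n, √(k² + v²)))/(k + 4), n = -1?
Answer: 4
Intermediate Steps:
f(k, v) = (2 + v)/(4 + k) (f(k, v) = (v + 2)/(k + 4) = (2 + v)/(4 + k))
K(E, p) = 4 + 2*E + 4*p (K(E, p) = (p + (2 + E)/(4 - 2))*4 = (p + (2 + E)/2)*4 = (p + (1 + E/2))*4 = (1 + p + E/2)*4 = 4 + 2*E + 4*p)
K(51, -27)² = (4 + 2*51 + 4*(-27))² = (4 + 102 - 108)² = (-2)² = 4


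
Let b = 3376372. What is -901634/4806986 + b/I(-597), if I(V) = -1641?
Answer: -8115826258093/3944132013 ≈ -2057.7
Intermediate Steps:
-901634/4806986 + b/I(-597) = -901634/4806986 + 3376372/(-1641) = -901634*1/4806986 + 3376372*(-1/1641) = -450817/2403493 - 3376372/1641 = -8115826258093/3944132013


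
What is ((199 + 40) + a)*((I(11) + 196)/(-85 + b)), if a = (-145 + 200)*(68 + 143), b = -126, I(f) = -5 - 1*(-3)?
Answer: -2297736/211 ≈ -10890.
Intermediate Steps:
I(f) = -2 (I(f) = -5 + 3 = -2)
a = 11605 (a = 55*211 = 11605)
((199 + 40) + a)*((I(11) + 196)/(-85 + b)) = ((199 + 40) + 11605)*((-2 + 196)/(-85 - 126)) = (239 + 11605)*(194/(-211)) = 11844*(194*(-1/211)) = 11844*(-194/211) = -2297736/211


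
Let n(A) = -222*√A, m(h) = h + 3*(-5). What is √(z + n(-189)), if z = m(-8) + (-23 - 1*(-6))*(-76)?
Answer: 3*√(141 - 74*I*√21) ≈ 47.824 - 31.909*I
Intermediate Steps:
m(h) = -15 + h (m(h) = h - 15 = -15 + h)
z = 1269 (z = (-15 - 8) + (-23 - 1*(-6))*(-76) = -23 + (-23 + 6)*(-76) = -23 - 17*(-76) = -23 + 1292 = 1269)
√(z + n(-189)) = √(1269 - 666*I*√21)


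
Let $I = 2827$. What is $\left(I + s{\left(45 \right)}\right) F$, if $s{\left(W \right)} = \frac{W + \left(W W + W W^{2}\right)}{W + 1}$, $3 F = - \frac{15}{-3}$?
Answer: $\frac{1116185}{138} \approx 8088.3$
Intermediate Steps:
$F = \frac{5}{3}$ ($F = \frac{\left(-15\right) \frac{1}{-3}}{3} = \frac{\left(-15\right) \left(- \frac{1}{3}\right)}{3} = \frac{1}{3} \cdot 5 = \frac{5}{3} \approx 1.6667$)
$s{\left(W \right)} = \frac{W + W^{2} + W^{3}}{1 + W}$ ($s{\left(W \right)} = \frac{W + \left(W^{2} + W^{3}\right)}{1 + W} = \frac{W + W^{2} + W^{3}}{1 + W}$)
$\left(I + s{\left(45 \right)}\right) F = \left(2827 + \frac{45 \left(1 + 45 + 45^{2}\right)}{1 + 45}\right) \frac{5}{3} = \left(2827 + \frac{45 \left(1 + 45 + 2025\right)}{46}\right) \frac{5}{3} = \left(2827 + 45 \cdot \frac{1}{46} \cdot 2071\right) \frac{5}{3} = \left(2827 + \frac{93195}{46}\right) \frac{5}{3} = \frac{223237}{46} \cdot \frac{5}{3} = \frac{1116185}{138}$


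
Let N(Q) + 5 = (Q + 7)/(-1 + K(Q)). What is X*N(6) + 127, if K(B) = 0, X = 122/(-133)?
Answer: 19087/133 ≈ 143.51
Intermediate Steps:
X = -122/133 (X = 122*(-1/133) = -122/133 ≈ -0.91729)
N(Q) = -12 - Q (N(Q) = -5 + (Q + 7)/(-1 + 0) = -5 + (7 + Q)/(-1) = -5 + (7 + Q)*(-1) = -5 + (-7 - Q) = -12 - Q)
X*N(6) + 127 = -122*(-12 - 1*6)/133 + 127 = -122*(-12 - 6)/133 + 127 = -122/133*(-18) + 127 = 2196/133 + 127 = 19087/133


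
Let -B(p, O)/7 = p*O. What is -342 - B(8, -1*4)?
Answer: -566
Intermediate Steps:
B(p, O) = -7*O*p (B(p, O) = -7*p*O = -7*O*p)
-342 - B(8, -1*4) = -342 - (-7)*(-1*4)*8 = -342 - (-7)*(-4)*8 = -342 - 1*224 = -342 - 224 = -566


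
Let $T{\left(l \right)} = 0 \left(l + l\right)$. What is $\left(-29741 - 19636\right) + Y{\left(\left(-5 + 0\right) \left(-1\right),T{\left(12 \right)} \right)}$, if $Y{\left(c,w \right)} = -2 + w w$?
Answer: $-49379$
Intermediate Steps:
$T{\left(l \right)} = 0$ ($T{\left(l \right)} = 0 \cdot 2 l = 0$)
$Y{\left(c,w \right)} = -2 + w^{2}$
$\left(-29741 - 19636\right) + Y{\left(\left(-5 + 0\right) \left(-1\right),T{\left(12 \right)} \right)} = \left(-29741 - 19636\right) - \left(2 - 0^{2}\right) = -49377 + \left(-2 + 0\right) = -49377 - 2 = -49379$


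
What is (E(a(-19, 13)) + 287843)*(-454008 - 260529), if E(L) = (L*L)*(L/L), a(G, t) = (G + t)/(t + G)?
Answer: -205675188228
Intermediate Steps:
a(G, t) = 1 (a(G, t) = (G + t)/(G + t) = 1)
E(L) = L**2 (E(L) = L**2*1 = L**2)
(E(a(-19, 13)) + 287843)*(-454008 - 260529) = (1**2 + 287843)*(-454008 - 260529) = (1 + 287843)*(-714537) = 287844*(-714537) = -205675188228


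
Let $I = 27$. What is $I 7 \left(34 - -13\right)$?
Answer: $8883$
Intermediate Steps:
$I 7 \left(34 - -13\right) = 27 \cdot 7 \left(34 - -13\right) = 189 \left(34 + 13\right) = 189 \cdot 47 = 8883$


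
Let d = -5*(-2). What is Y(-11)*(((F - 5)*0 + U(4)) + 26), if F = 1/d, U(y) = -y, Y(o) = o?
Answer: -242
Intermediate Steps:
d = 10
F = 1/10 ≈ 0.10000
Y(-11)*(((F - 5)*0 + U(4)) + 26) = -11*(((1/10 - 5)*0 - 1*4) + 26) = -11*((-49/10*0 - 4) + 26) = -11*((0 - 4) + 26) = -11*(-4 + 26) = -11*22 = -242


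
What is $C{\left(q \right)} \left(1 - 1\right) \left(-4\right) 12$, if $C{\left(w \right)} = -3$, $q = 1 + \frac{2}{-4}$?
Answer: $0$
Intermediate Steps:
$q = \frac{1}{2}$ ($q = 1 + 2 \left(- \frac{1}{4}\right) = 1 - \frac{1}{2} = \frac{1}{2} \approx 0.5$)
$C{\left(q \right)} \left(1 - 1\right) \left(-4\right) 12 = - 3 \left(1 - 1\right) \left(-4\right) 12 = - 3 \cdot 0 \left(-4\right) 12 = \left(-3\right) 0 \cdot 12 = 0 \cdot 12 = 0$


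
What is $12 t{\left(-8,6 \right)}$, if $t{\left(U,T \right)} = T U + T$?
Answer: $-504$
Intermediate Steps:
$t{\left(U,T \right)} = T + T U$
$12 t{\left(-8,6 \right)} = 12 \cdot 6 \left(1 - 8\right) = 12 \cdot 6 \left(-7\right) = 12 \left(-42\right) = -504$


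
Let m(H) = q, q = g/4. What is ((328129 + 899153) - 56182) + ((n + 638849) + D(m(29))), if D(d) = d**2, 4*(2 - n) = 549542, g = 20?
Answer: 3345181/2 ≈ 1.6726e+6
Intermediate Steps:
n = -274767/2 (n = 2 - 1/4*549542 = 2 - 274771/2 = -274767/2 ≈ -1.3738e+5)
q = 5 (q = 20/4 = 20*(1/4) = 5)
m(H) = 5
((328129 + 899153) - 56182) + ((n + 638849) + D(m(29))) = ((328129 + 899153) - 56182) + ((-274767/2 + 638849) + 5**2) = (1227282 - 56182) + (1002931/2 + 25) = 1171100 + 1002981/2 = 3345181/2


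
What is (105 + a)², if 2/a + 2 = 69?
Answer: 49519369/4489 ≈ 11031.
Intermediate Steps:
a = 2/67 (a = 2/(-2 + 69) = 2/67 ≈ 0.029851)
(105 + a)² = (105 + 2/67)² = (7037/67)² = 49519369/4489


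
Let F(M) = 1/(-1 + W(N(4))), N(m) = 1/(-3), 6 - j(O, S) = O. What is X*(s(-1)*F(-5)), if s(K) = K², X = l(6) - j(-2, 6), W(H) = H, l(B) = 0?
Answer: 6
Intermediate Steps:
j(O, S) = 6 - O
N(m) = -⅓
X = -8 (X = 0 - (6 - 1*(-2)) = 0 - (6 + 2) = 0 - 1*8 = 0 - 8 = -8)
F(M) = -¾ (F(M) = 1/(-1 - ⅓) = 1/(-4/3) = -¾)
X*(s(-1)*F(-5)) = -8*(-1)²*(-3)/4 = -8*(-3)/4 = -8*(-¾) = 6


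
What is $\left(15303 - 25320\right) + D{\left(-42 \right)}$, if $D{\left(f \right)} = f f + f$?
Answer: $-8295$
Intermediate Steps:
$D{\left(f \right)} = f + f^{2}$ ($D{\left(f \right)} = f^{2} + f = f + f^{2}$)
$\left(15303 - 25320\right) + D{\left(-42 \right)} = \left(15303 - 25320\right) - 42 \left(1 - 42\right) = -10017 - -1722 = -10017 + 1722 = -8295$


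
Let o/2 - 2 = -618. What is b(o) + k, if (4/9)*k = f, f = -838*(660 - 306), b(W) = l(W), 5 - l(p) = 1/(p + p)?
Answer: -1644626367/2464 ≈ -6.6746e+5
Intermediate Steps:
o = -1232 (o = 4 + 2*(-618) = 4 - 1236 = -1232)
l(p) = 5 - 1/(2*p) (l(p) = 5 - 1/(p + p) = 5 - 1/(2*p))
b(W) = 5 - 1/(2*W)
f = -296652 (f = -838*354 = -296652)
k = -667467 (k = (9/4)*(-296652) = -667467)
b(o) + k = (5 - ½/(-1232)) - 667467 = (5 - ½*(-1/1232)) - 667467 = (5 + 1/2464) - 667467 = 12321/2464 - 667467 = -1644626367/2464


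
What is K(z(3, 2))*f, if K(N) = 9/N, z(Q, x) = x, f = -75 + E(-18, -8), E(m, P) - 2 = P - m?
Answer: -567/2 ≈ -283.50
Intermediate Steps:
E(m, P) = 2 + P - m (E(m, P) = 2 + (P - m) = 2 + P - m)
f = -63 (f = -75 + (2 - 8 - 1*(-18)) = -75 + (2 - 8 + 18) = -75 + 12 = -63)
K(z(3, 2))*f = (9/2)*(-63) = -567/2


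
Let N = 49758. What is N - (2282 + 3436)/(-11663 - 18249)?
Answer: 744183507/14956 ≈ 49758.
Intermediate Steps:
N - (2282 + 3436)/(-11663 - 18249) = 49758 - (2282 + 3436)/(-11663 - 18249) = 49758 - 5718/(-29912) = 49758 - 5718*(-1)/29912 = 49758 - 1*(-2859/14956) = 49758 + 2859/14956 = 744183507/14956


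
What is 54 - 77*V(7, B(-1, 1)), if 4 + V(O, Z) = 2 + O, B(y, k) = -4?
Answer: -331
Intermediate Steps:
V(O, Z) = -2 + O (V(O, Z) = -4 + (2 + O) = -2 + O)
54 - 77*V(7, B(-1, 1)) = 54 - 77*(-2 + 7) = 54 - 77*5 = 54 - 385 = -331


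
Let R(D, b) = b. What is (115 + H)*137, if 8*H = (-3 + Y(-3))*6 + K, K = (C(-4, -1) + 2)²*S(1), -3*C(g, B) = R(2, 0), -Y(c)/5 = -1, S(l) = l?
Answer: 16029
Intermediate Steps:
Y(c) = 5 (Y(c) = -5*(-1) = 5)
C(g, B) = 0 (C(g, B) = -⅓*0 = 0)
K = 4 (K = (0 + 2)²*1 = 2²*1 = 4*1 = 4)
H = 2 (H = ((-3 + 5)*6 + 4)/8 = (2*6 + 4)/8 = (12 + 4)/8 = (⅛)*16 = 2)
(115 + H)*137 = (115 + 2)*137 = 117*137 = 16029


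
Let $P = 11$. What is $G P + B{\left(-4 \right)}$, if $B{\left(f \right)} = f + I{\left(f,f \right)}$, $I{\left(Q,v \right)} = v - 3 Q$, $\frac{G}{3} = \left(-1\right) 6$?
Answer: $-194$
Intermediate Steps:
$G = -18$ ($G = 3 \left(\left(-1\right) 6\right) = 3 \left(-6\right) = -18$)
$B{\left(f \right)} = - f$ ($B{\left(f \right)} = f + \left(f - 3 f\right) = f - 2 f = - f$)
$G P + B{\left(-4 \right)} = \left(-18\right) 11 - -4 = -198 + 4 = -194$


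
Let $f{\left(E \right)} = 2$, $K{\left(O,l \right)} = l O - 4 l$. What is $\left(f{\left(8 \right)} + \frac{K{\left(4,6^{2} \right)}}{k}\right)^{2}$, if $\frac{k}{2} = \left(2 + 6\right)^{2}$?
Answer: $4$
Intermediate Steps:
$K{\left(O,l \right)} = - 4 l + O l$ ($K{\left(O,l \right)} = O l - 4 l = - 4 l + O l$)
$k = 128$ ($k = 2 \left(2 + 6\right)^{2} = 2 \cdot 8^{2} = 2 \cdot 64 = 128$)
$\left(f{\left(8 \right)} + \frac{K{\left(4,6^{2} \right)}}{k}\right)^{2} = \left(2 + \frac{6^{2} \left(-4 + 4\right)}{128}\right)^{2} = \left(2 + 36 \cdot 0 \cdot \frac{1}{128}\right)^{2} = \left(2 + 0 \cdot \frac{1}{128}\right)^{2} = \left(2 + 0\right)^{2} = 2^{2} = 4$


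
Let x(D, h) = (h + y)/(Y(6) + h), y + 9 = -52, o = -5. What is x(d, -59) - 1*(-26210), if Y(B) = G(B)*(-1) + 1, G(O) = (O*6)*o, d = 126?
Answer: 1598750/61 ≈ 26209.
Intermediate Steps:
y = -61 (y = -9 - 52 = -61)
G(O) = -30*O (G(O) = (O*6)*(-5) = (6*O)*(-5) = -30*O)
Y(B) = 1 + 30*B (Y(B) = -30*B*(-1) + 1 = 30*B + 1 = 1 + 30*B)
x(D, h) = (-61 + h)/(181 + h) (x(D, h) = (h - 61)/((1 + 30*6) + h) = (-61 + h)/((1 + 180) + h) = (-61 + h)/(181 + h))
x(d, -59) - 1*(-26210) = (-61 - 59)/(181 - 59) - 1*(-26210) = -120/122 + 26210 = (1/122)*(-120) + 26210 = -60/61 + 26210 = 1598750/61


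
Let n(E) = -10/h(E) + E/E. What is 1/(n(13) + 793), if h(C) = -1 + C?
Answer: 6/4759 ≈ 0.0012608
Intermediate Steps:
n(E) = 1 - 10/(-1 + E) (n(E) = -10/(-1 + E) + E/E = -10/(-1 + E) + 1 = 1 - 10/(-1 + E))
1/(n(13) + 793) = 1/((-11 + 13)/(-1 + 13) + 793) = 1/(2/12 + 793) = 1/((1/12)*2 + 793) = 1/(⅙ + 793) = 1/(4759/6) = 6/4759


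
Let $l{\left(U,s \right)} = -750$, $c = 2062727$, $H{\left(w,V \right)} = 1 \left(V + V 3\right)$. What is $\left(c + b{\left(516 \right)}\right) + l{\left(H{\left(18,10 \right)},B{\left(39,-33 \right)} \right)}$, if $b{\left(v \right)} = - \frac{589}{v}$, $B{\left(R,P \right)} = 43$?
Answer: $\frac{1063979543}{516} \approx 2.062 \cdot 10^{6}$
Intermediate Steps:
$H{\left(w,V \right)} = 4 V$ ($H{\left(w,V \right)} = 1 \left(V + 3 V\right) = 1 \cdot 4 V = 4 V$)
$\left(c + b{\left(516 \right)}\right) + l{\left(H{\left(18,10 \right)},B{\left(39,-33 \right)} \right)} = \left(2062727 - \frac{589}{516}\right) - 750 = \frac{1064366543}{516} - 750 = \frac{1063979543}{516}$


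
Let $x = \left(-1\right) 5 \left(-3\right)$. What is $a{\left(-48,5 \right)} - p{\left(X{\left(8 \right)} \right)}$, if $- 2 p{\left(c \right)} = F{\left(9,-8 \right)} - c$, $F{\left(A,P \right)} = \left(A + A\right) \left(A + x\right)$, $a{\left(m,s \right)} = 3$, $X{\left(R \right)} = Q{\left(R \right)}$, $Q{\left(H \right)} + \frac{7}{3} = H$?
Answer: $\frac{1297}{6} \approx 216.17$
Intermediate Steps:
$Q{\left(H \right)} = - \frac{7}{3} + H$
$X{\left(R \right)} = - \frac{7}{3} + R$
$x = 15$ ($x = \left(-5\right) \left(-3\right) = 15$)
$F{\left(A,P \right)} = 2 A \left(15 + A\right)$ ($F{\left(A,P \right)} = \left(A + A\right) \left(A + 15\right) = 2 A \left(15 + A\right)$)
$p{\left(c \right)} = -216 + \frac{c}{2}$ ($p{\left(c \right)} = - \frac{2 \cdot 9 \left(15 + 9\right) - c}{2} = - \frac{2 \cdot 9 \cdot 24 - c}{2} = - \frac{432 - c}{2} = -216 + \frac{c}{2}$)
$a{\left(-48,5 \right)} - p{\left(X{\left(8 \right)} \right)} = 3 - \left(-216 + \frac{- \frac{7}{3} + 8}{2}\right) = 3 - \left(-216 + \frac{1}{2} \cdot \frac{17}{3}\right) = 3 - \left(-216 + \frac{17}{6}\right) = 3 - - \frac{1279}{6} = 3 + \frac{1279}{6} = \frac{1297}{6}$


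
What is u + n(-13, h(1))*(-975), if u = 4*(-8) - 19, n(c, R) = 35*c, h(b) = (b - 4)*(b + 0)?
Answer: 443574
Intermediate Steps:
h(b) = b*(-4 + b) (h(b) = (-4 + b)*b = b*(-4 + b))
u = -51 (u = -32 - 19 = -51)
u + n(-13, h(1))*(-975) = -51 + (35*(-13))*(-975) = -51 - 455*(-975) = -51 + 443625 = 443574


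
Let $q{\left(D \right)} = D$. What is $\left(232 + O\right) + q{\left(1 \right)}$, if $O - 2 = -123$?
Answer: $112$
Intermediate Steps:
$O = -121$ ($O = 2 - 123 = -121$)
$\left(232 + O\right) + q{\left(1 \right)} = \left(232 - 121\right) + 1 = 111 + 1 = 112$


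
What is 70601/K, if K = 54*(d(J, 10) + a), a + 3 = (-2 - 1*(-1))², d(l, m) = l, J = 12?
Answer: 70601/540 ≈ 130.74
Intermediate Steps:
a = -2 (a = -3 + (-2 - 1*(-1))² = -3 + (-2 + 1)² = -3 + (-1)² = -3 + 1 = -2)
K = 540 (K = 54*(12 - 2) = 54*10 = 540)
70601/K = 70601/540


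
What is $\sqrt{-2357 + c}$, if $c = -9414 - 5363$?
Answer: $i \sqrt{17134} \approx 130.9 i$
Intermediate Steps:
$c = -14777$ ($c = -9414 - 5363 = -14777$)
$\sqrt{-2357 + c} = \sqrt{-2357 - 14777} = \sqrt{-17134} = i \sqrt{17134}$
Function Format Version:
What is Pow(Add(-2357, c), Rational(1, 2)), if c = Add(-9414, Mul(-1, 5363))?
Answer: Mul(I, Pow(17134, Rational(1, 2))) ≈ Mul(130.90, I)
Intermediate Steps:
c = -14777 (c = Add(-9414, -5363) = -14777)
Pow(Add(-2357, c), Rational(1, 2)) = Pow(Add(-2357, -14777), Rational(1, 2)) = Pow(-17134, Rational(1, 2)) = Mul(I, Pow(17134, Rational(1, 2)))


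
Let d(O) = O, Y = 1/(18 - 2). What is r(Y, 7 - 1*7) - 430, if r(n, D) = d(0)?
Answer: -430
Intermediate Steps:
Y = 1/16 ≈ 0.062500
r(n, D) = 0
r(Y, 7 - 1*7) - 430 = 0 - 430 = -430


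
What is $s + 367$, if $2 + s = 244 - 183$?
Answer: $426$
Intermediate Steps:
$s = 59$ ($s = -2 + \left(244 - 183\right) = -2 + 61 = 59$)
$s + 367 = 59 + 367 = 426$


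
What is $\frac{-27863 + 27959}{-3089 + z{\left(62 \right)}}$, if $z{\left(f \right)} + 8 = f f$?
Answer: $\frac{32}{249} \approx 0.12851$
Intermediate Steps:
$z{\left(f \right)} = -8 + f^{2}$ ($z{\left(f \right)} = -8 + f f = -8 + f^{2}$)
$\frac{-27863 + 27959}{-3089 + z{\left(62 \right)}} = \frac{-27863 + 27959}{-3089 - \left(8 - 62^{2}\right)} = \frac{96}{-3089 + \left(-8 + 3844\right)} = \frac{96}{-3089 + 3836} = \frac{96}{747} = 96 \cdot \frac{1}{747} = \frac{32}{249}$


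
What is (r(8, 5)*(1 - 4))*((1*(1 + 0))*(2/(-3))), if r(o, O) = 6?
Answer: 12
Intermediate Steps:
(r(8, 5)*(1 - 4))*((1*(1 + 0))*(2/(-3))) = (6*(1 - 4))*((1*(1 + 0))*(2/(-3))) = (6*(-3))*((1*1)*(2*(-⅓))) = -18*(-2)/3 = -18*(-⅔) = 12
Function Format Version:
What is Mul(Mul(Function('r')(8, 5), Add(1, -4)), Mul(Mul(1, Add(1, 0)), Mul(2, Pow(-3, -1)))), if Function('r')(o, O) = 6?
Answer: 12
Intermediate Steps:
Mul(Mul(Function('r')(8, 5), Add(1, -4)), Mul(Mul(1, Add(1, 0)), Mul(2, Pow(-3, -1)))) = Mul(Mul(6, Add(1, -4)), Mul(Mul(1, Add(1, 0)), Mul(2, Pow(-3, -1)))) = Mul(Mul(6, -3), Mul(Mul(1, 1), Mul(2, Rational(-1, 3)))) = Mul(-18, Mul(1, Rational(-2, 3))) = Mul(-18, Rational(-2, 3)) = 12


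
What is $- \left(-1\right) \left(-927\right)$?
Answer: $-927$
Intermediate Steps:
$- \left(-1\right) \left(-927\right) = \left(-1\right) 927 = -927$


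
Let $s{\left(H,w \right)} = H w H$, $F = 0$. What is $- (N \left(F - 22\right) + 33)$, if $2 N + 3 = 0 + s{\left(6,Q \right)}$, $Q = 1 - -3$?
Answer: $1518$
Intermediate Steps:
$Q = 4$ ($Q = 1 + 3 = 4$)
$s{\left(H,w \right)} = w H^{2}$
$N = \frac{141}{2}$ ($N = - \frac{3}{2} + \frac{0 + 4 \cdot 6^{2}}{2} = - \frac{3}{2} + \frac{0 + 4 \cdot 36}{2} = - \frac{3}{2} + \frac{0 + 144}{2} = - \frac{3}{2} + \frac{1}{2} \cdot 144 = - \frac{3}{2} + 72 = \frac{141}{2} \approx 70.5$)
$- (N \left(F - 22\right) + 33) = - (\frac{141 \left(0 - 22\right)}{2} + 33) = - (\frac{141}{2} \left(-22\right) + 33) = - (-1551 + 33) = \left(-1\right) \left(-1518\right) = 1518$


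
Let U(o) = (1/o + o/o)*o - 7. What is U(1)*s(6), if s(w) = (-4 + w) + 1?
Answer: -15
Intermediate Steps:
s(w) = -3 + w
U(o) = -7 + o*(1 + 1/o) (U(o) = (1/o + 1)*o - 7 = (1 + 1/o)*o - 7 = o*(1 + 1/o) - 7 = -7 + o*(1 + 1/o))
U(1)*s(6) = (-6 + 1)*(-3 + 6) = -5*3 = -15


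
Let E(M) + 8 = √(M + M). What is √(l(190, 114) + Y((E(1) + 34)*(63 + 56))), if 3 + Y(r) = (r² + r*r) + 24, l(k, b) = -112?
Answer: √(19202225 + 1472744*√2) ≈ 4613.6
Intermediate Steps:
E(M) = -8 + √2*√M (E(M) = -8 + √(M + M) = -8 + √(2*M) = -8 + √2*√M)
Y(r) = 21 + 2*r² (Y(r) = -3 + ((r² + r*r) + 24) = -3 + ((r² + r²) + 24) = -3 + (2*r² + 24) = -3 + (24 + 2*r²) = 21 + 2*r²)
√(l(190, 114) + Y((E(1) + 34)*(63 + 56))) = √(-112 + (21 + 2*(((-8 + √2*√1) + 34)*(63 + 56))²)) = √(-112 + (21 + 2*(((-8 + √2*1) + 34)*119)²)) = √(-112 + (21 + 2*(((-8 + √2) + 34)*119)²)) = √(-112 + (21 + 2*((26 + √2)*119)²)) = √(-112 + (21 + 2*(3094 + 119*√2)²)) = √(-91 + 2*(3094 + 119*√2)²)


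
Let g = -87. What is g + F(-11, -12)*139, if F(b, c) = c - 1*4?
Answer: -2311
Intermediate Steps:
F(b, c) = -4 + c (F(b, c) = c - 4 = -4 + c)
g + F(-11, -12)*139 = -87 + (-4 - 12)*139 = -87 - 16*139 = -87 - 2224 = -2311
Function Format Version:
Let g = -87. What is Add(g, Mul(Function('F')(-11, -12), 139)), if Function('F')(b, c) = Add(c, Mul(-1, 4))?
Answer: -2311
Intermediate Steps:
Function('F')(b, c) = Add(-4, c) (Function('F')(b, c) = Add(c, -4) = Add(-4, c))
Add(g, Mul(Function('F')(-11, -12), 139)) = Add(-87, Mul(Add(-4, -12), 139)) = Add(-87, Mul(-16, 139)) = Add(-87, -2224) = -2311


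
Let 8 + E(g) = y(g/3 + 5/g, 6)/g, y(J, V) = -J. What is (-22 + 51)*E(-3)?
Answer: -2320/9 ≈ -257.78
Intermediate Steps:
E(g) = -8 + (-5/g - g/3)/g (E(g) = -8 + (-(g/3 + 5/g))/g = -8 + (-(5/g + g/3))/g = -8 + (-5/g - g/3)/g)
(-22 + 51)*E(-3) = (-22 + 51)*(-25/3 - 5/(-3)²) = 29*(-25/3 - 5*⅑) = 29*(-25/3 - 5/9) = 29*(-80/9) = -2320/9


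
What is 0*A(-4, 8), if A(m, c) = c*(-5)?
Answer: 0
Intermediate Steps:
A(m, c) = -5*c
0*A(-4, 8) = 0*(-5*8) = 0*(-40) = 0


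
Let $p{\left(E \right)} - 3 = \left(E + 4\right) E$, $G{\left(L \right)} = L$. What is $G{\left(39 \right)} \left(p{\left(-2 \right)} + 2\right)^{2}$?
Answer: $39$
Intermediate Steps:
$p{\left(E \right)} = 3 + E \left(4 + E\right)$ ($p{\left(E \right)} = 3 + \left(E + 4\right) E = 3 + \left(4 + E\right) E = 3 + E \left(4 + E\right)$)
$G{\left(39 \right)} \left(p{\left(-2 \right)} + 2\right)^{2} = 39 \left(\left(3 + \left(-2\right)^{2} + 4 \left(-2\right)\right) + 2\right)^{2} = 39 \left(\left(3 + 4 - 8\right) + 2\right)^{2} = 39 \left(-1 + 2\right)^{2} = 39 \cdot 1^{2} = 39 \cdot 1 = 39$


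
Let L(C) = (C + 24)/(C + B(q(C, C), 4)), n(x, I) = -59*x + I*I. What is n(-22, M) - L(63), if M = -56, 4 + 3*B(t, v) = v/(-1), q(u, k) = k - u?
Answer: 802293/181 ≈ 4432.6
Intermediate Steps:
B(t, v) = -4/3 - v/3 (B(t, v) = -4/3 + (v/(-1))/3 = -4/3 + (v*(-1))/3 = -4/3 + (-v)/3 = -4/3 - v/3)
n(x, I) = I**2 - 59*x (n(x, I) = -59*x + I**2 = I**2 - 59*x)
L(C) = (24 + C)/(-8/3 + C) (L(C) = (C + 24)/(C + (-4/3 - 1/3*4)) = (24 + C)/(C + (-4/3 - 4/3)) = (24 + C)/(C - 8/3) = (24 + C)/(-8/3 + C))
n(-22, M) - L(63) = ((-56)**2 - 59*(-22)) - 3*(24 + 63)/(-8 + 3*63) = (3136 + 1298) - 3*87/(-8 + 189) = 4434 - 3*87/181 = 4434 - 1*261/181 = 4434 - 261/181 = 802293/181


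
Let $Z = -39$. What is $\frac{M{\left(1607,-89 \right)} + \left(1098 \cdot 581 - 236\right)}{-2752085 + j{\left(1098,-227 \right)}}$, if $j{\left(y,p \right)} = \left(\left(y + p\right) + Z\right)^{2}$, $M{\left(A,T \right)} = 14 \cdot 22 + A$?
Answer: $- \frac{639617}{2059861} \approx -0.31051$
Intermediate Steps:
$M{\left(A,T \right)} = 308 + A$
$j{\left(y,p \right)} = \left(-39 + p + y\right)^{2}$ ($j{\left(y,p \right)} = \left(\left(y + p\right) - 39\right)^{2} = \left(\left(p + y\right) - 39\right)^{2} = \left(-39 + p + y\right)^{2}$)
$\frac{M{\left(1607,-89 \right)} + \left(1098 \cdot 581 - 236\right)}{-2752085 + j{\left(1098,-227 \right)}} = \frac{\left(308 + 1607\right) + \left(1098 \cdot 581 - 236\right)}{-2752085 + \left(-39 - 227 + 1098\right)^{2}} = \frac{1915 + \left(637938 - 236\right)}{-2752085 + 832^{2}} = \frac{1915 + 637702}{-2752085 + 692224} = \frac{639617}{-2059861} = 639617 \left(- \frac{1}{2059861}\right) = - \frac{639617}{2059861}$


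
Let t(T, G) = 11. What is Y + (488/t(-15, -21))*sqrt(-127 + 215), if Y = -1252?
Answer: -1252 + 976*sqrt(22)/11 ≈ -835.83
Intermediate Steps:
Y + (488/t(-15, -21))*sqrt(-127 + 215) = -1252 + (488/11)*sqrt(-127 + 215) = -1252 + (488*(1/11))*sqrt(88) = -1252 + 488*(2*sqrt(22))/11 = -1252 + 976*sqrt(22)/11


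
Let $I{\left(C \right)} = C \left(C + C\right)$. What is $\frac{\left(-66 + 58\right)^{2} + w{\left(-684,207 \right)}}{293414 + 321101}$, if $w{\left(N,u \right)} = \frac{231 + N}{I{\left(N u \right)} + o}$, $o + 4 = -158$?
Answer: $\frac{855345564137}{8212854366225630} \approx 0.00010415$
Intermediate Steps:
$o = -162$ ($o = -4 - 158 = -162$)
$I{\left(C \right)} = 2 C^{2}$ ($I{\left(C \right)} = C 2 C = 2 C^{2}$)
$w{\left(N,u \right)} = \frac{231 + N}{-162 + 2 N^{2} u^{2}}$ ($w{\left(N,u \right)} = \frac{231 + N}{2 \left(N u\right)^{2} - 162} = \frac{231 + N}{2 N^{2} u^{2} - 162} = \frac{231 + N}{-162 + 2 N^{2} u^{2}}$)
$\frac{\left(-66 + 58\right)^{2} + w{\left(-684,207 \right)}}{293414 + 321101} = \frac{\left(-66 + 58\right)^{2} + \frac{231 - 684}{2 \left(-81 + \left(-684\right)^{2} \cdot 207^{2}\right)}}{293414 + 321101} = \frac{\left(-8\right)^{2} + \frac{1}{2} \frac{1}{-81 + 467856 \cdot 42849} \left(-453\right)}{614515} = \left(64 + \frac{1}{2} \frac{1}{-81 + 20047161744} \left(-453\right)\right) \frac{1}{614515} = \left(64 + \frac{1}{2} \cdot \frac{1}{20047161663} \left(-453\right)\right) \frac{1}{614515} = \left(64 - \frac{151}{13364774442}\right) \frac{1}{614515} = \frac{855345564137}{13364774442} \cdot \frac{1}{614515} = \frac{855345564137}{8212854366225630}$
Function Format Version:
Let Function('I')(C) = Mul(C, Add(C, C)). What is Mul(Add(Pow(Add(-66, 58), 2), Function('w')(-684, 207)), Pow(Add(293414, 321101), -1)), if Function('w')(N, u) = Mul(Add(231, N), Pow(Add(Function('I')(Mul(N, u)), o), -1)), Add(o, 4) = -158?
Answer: Rational(855345564137, 8212854366225630) ≈ 0.00010415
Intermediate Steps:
o = -162 (o = Add(-4, -158) = -162)
Function('I')(C) = Mul(2, Pow(C, 2)) (Function('I')(C) = Mul(C, Mul(2, C)) = Mul(2, Pow(C, 2)))
Function('w')(N, u) = Mul(Pow(Add(-162, Mul(2, Pow(N, 2), Pow(u, 2))), -1), Add(231, N)) (Function('w')(N, u) = Mul(Add(231, N), Pow(Add(Mul(2, Pow(Mul(N, u), 2)), -162), -1)) = Mul(Add(231, N), Pow(Add(Mul(2, Mul(Pow(N, 2), Pow(u, 2))), -162), -1)) = Mul(Add(231, N), Pow(Add(Mul(2, Pow(N, 2), Pow(u, 2)), -162), -1)) = Mul(Add(231, N), Pow(Add(-162, Mul(2, Pow(N, 2), Pow(u, 2))), -1)) = Mul(Pow(Add(-162, Mul(2, Pow(N, 2), Pow(u, 2))), -1), Add(231, N)))
Mul(Add(Pow(Add(-66, 58), 2), Function('w')(-684, 207)), Pow(Add(293414, 321101), -1)) = Mul(Add(Pow(Add(-66, 58), 2), Mul(Rational(1, 2), Pow(Add(-81, Mul(Pow(-684, 2), Pow(207, 2))), -1), Add(231, -684))), Pow(Add(293414, 321101), -1)) = Mul(Add(Pow(-8, 2), Mul(Rational(1, 2), Pow(Add(-81, Mul(467856, 42849)), -1), -453)), Pow(614515, -1)) = Mul(Add(64, Mul(Rational(1, 2), Pow(Add(-81, 20047161744), -1), -453)), Rational(1, 614515)) = Mul(Add(64, Mul(Rational(1, 2), Pow(20047161663, -1), -453)), Rational(1, 614515)) = Mul(Add(64, Mul(Rational(1, 2), Rational(1, 20047161663), -453)), Rational(1, 614515)) = Mul(Add(64, Rational(-151, 13364774442)), Rational(1, 614515)) = Mul(Rational(855345564137, 13364774442), Rational(1, 614515)) = Rational(855345564137, 8212854366225630)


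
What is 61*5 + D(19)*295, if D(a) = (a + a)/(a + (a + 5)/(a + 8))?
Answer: 155485/179 ≈ 868.63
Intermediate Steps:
D(a) = 2*a/(a + (5 + a)/(8 + a)) (D(a) = (2*a)/(a + (5 + a)/(8 + a)) = 2*a/(a + (5 + a)/(8 + a)))
61*5 + D(19)*295 = 61*5 + (2*19*(8 + 19)/(5 + 19² + 9*19))*295 = 305 + (2*19*27/(5 + 361 + 171))*295 = 305 + (2*19*27/537)*295 = 305 + (2*19*(1/537)*27)*295 = 305 + (342/179)*295 = 305 + 100890/179 = 155485/179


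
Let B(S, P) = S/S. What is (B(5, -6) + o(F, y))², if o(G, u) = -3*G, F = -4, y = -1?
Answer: 169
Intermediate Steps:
B(S, P) = 1
(B(5, -6) + o(F, y))² = (1 - 3*(-4))² = (1 + 12)² = 13² = 169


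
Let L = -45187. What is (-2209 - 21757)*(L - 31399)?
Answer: 1835460076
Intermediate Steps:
(-2209 - 21757)*(L - 31399) = (-2209 - 21757)*(-45187 - 31399) = -23966*(-76586) = 1835460076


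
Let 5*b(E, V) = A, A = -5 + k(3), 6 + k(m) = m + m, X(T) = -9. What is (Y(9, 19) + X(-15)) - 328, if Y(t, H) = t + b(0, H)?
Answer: -329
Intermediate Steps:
k(m) = -6 + 2*m (k(m) = -6 + (m + m) = -6 + 2*m)
A = -5 (A = -5 + (-6 + 2*3) = -5 + (-6 + 6) = -5 + 0 = -5)
b(E, V) = -1 (b(E, V) = (⅕)*(-5) = -1)
Y(t, H) = -1 + t (Y(t, H) = t - 1 = -1 + t)
(Y(9, 19) + X(-15)) - 328 = ((-1 + 9) - 9) - 328 = (8 - 9) - 328 = -1 - 328 = -329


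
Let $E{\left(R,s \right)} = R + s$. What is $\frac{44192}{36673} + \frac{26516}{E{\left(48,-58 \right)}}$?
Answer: $- \frac{485989674}{183365} \approx -2650.4$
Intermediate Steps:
$\frac{44192}{36673} + \frac{26516}{E{\left(48,-58 \right)}} = \frac{44192}{36673} + \frac{26516}{48 - 58} = 44192 \cdot \frac{1}{36673} + \frac{26516}{-10} = \frac{44192}{36673} + 26516 \left(- \frac{1}{10}\right) = \frac{44192}{36673} - \frac{13258}{5} = - \frac{485989674}{183365}$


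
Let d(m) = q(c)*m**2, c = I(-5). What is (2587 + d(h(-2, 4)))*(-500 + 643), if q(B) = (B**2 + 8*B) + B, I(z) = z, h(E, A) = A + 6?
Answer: 83941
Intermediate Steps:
h(E, A) = 6 + A
c = -5
q(B) = B**2 + 9*B
d(m) = -20*m**2 (d(m) = (-5*(9 - 5))*m**2 = (-5*4)*m**2 = -20*m**2)
(2587 + d(h(-2, 4)))*(-500 + 643) = (2587 - 20*(6 + 4)**2)*(-500 + 643) = (2587 - 20*10**2)*143 = (2587 - 20*100)*143 = (2587 - 2000)*143 = 587*143 = 83941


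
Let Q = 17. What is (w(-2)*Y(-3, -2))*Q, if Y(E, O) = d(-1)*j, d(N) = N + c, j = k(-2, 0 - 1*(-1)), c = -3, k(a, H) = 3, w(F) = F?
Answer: 408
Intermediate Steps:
j = 3
d(N) = -3 + N (d(N) = N - 3 = -3 + N)
Y(E, O) = -12 (Y(E, O) = (-3 - 1)*3 = -4*3 = -12)
(w(-2)*Y(-3, -2))*Q = -2*(-12)*17 = 24*17 = 408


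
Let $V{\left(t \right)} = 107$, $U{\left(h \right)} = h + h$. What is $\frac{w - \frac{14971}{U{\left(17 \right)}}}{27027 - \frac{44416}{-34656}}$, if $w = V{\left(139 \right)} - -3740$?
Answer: $\frac{125440641}{995235386} \approx 0.12604$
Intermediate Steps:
$U{\left(h \right)} = 2 h$
$w = 3847$ ($w = 107 - -3740 = 107 + 3740 = 3847$)
$\frac{w - \frac{14971}{U{\left(17 \right)}}}{27027 - \frac{44416}{-34656}} = \frac{3847 - \frac{14971}{2 \cdot 17}}{27027 - \frac{44416}{-34656}} = \frac{3847 - \frac{14971}{34}}{27027 - - \frac{1388}{1083}} = \frac{3847 - \frac{14971}{34}}{27027 + \frac{1388}{1083}} = \frac{3847 - \frac{14971}{34}}{\frac{29271629}{1083}} = \frac{115827}{34} \cdot \frac{1083}{29271629} = \frac{125440641}{995235386}$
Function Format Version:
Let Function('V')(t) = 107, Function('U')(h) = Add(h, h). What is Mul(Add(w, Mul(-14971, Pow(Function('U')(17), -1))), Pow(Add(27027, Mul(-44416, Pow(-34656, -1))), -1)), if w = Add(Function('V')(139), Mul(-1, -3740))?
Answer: Rational(125440641, 995235386) ≈ 0.12604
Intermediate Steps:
Function('U')(h) = Mul(2, h)
w = 3847 (w = Add(107, Mul(-1, -3740)) = Add(107, 3740) = 3847)
Mul(Add(w, Mul(-14971, Pow(Function('U')(17), -1))), Pow(Add(27027, Mul(-44416, Pow(-34656, -1))), -1)) = Mul(Add(3847, Mul(-14971, Pow(Mul(2, 17), -1))), Pow(Add(27027, Mul(-44416, Pow(-34656, -1))), -1)) = Mul(Add(3847, Mul(-14971, Pow(34, -1))), Pow(Add(27027, Mul(-44416, Rational(-1, 34656))), -1)) = Mul(Add(3847, Mul(-14971, Rational(1, 34))), Pow(Add(27027, Rational(1388, 1083)), -1)) = Mul(Add(3847, Rational(-14971, 34)), Pow(Rational(29271629, 1083), -1)) = Mul(Rational(115827, 34), Rational(1083, 29271629)) = Rational(125440641, 995235386)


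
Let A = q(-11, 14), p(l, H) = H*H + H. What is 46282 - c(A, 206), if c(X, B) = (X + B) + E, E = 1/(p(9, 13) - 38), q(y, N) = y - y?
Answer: 6634943/144 ≈ 46076.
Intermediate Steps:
p(l, H) = H + H² (p(l, H) = H² + H = H + H²)
q(y, N) = 0
E = 1/144 (E = 1/(13*(1 + 13) - 38) = 1/(13*14 - 38) = 1/(182 - 38) = 1/144 ≈ 0.0069444)
A = 0
c(X, B) = 1/144 + B + X (c(X, B) = (X + B) + 1/144 = (B + X) + 1/144 = 1/144 + B + X)
46282 - c(A, 206) = 46282 - (1/144 + 206 + 0) = 46282 - 1*29665/144 = 46282 - 29665/144 = 6634943/144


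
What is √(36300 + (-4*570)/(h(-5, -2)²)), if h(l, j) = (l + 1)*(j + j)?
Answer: 3*√258070/8 ≈ 190.50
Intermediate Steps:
h(l, j) = 2*j*(1 + l) (h(l, j) = (1 + l)*(2*j) = 2*j*(1 + l))
√(36300 + (-4*570)/(h(-5, -2)²)) = √(36300 + (-4*570)/((2*(-2)*(1 - 5))²)) = √(36300 - 2280/((2*(-2)*(-4))²)) = √(36300 - 2280/(16²)) = √(36300 - 2280/256) = √(36300 - 2280*1/256) = √(36300 - 285/32) = √(1161315/32) = 3*√258070/8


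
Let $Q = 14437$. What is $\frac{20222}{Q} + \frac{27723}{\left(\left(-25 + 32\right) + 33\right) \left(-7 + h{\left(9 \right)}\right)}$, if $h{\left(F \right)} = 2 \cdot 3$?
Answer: $- \frac{399428071}{577480} \approx -691.67$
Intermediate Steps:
$h{\left(F \right)} = 6$
$\frac{20222}{Q} + \frac{27723}{\left(\left(-25 + 32\right) + 33\right) \left(-7 + h{\left(9 \right)}\right)} = \frac{20222}{14437} + \frac{27723}{\left(\left(-25 + 32\right) + 33\right) \left(-7 + 6\right)} = 20222 \cdot \frac{1}{14437} + \frac{27723}{\left(7 + 33\right) \left(-1\right)} = \frac{20222}{14437} + \frac{27723}{40 \left(-1\right)} = \frac{20222}{14437} + \frac{27723}{-40} = \frac{20222}{14437} + 27723 \left(- \frac{1}{40}\right) = \frac{20222}{14437} - \frac{27723}{40} = - \frac{399428071}{577480}$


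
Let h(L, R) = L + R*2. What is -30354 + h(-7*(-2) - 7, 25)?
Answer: -30297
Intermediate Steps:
h(L, R) = L + 2*R
-30354 + h(-7*(-2) - 7, 25) = -30354 + ((-7*(-2) - 7) + 2*25) = -30354 + ((14 - 7) + 50) = -30354 + (7 + 50) = -30354 + 57 = -30297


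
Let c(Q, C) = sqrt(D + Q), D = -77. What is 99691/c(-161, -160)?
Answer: -99691*I*sqrt(238)/238 ≈ -6462.0*I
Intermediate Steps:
c(Q, C) = sqrt(-77 + Q)
99691/c(-161, -160) = 99691/(sqrt(-77 - 161)) = 99691/(sqrt(-238)) = 99691/((I*sqrt(238))) = 99691*(-I*sqrt(238)/238) = -99691*I*sqrt(238)/238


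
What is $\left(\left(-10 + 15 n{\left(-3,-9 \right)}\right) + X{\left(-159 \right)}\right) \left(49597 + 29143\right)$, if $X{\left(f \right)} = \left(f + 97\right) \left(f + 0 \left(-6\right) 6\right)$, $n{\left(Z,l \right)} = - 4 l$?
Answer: $817951120$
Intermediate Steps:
$X{\left(f \right)} = f \left(97 + f\right)$ ($X{\left(f \right)} = \left(97 + f\right) \left(f + 0 \cdot 6\right) = \left(97 + f\right) \left(f + 0\right) = \left(97 + f\right) f = f \left(97 + f\right)$)
$\left(\left(-10 + 15 n{\left(-3,-9 \right)}\right) + X{\left(-159 \right)}\right) \left(49597 + 29143\right) = \left(\left(-10 + 15 \left(\left(-4\right) \left(-9\right)\right)\right) - 159 \left(97 - 159\right)\right) \left(49597 + 29143\right) = \left(\left(-10 + 15 \cdot 36\right) - -9858\right) 78740 = \left(\left(-10 + 540\right) + 9858\right) 78740 = \left(530 + 9858\right) 78740 = 10388 \cdot 78740 = 817951120$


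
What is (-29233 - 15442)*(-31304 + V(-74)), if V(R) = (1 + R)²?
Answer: 1160433125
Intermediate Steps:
(-29233 - 15442)*(-31304 + V(-74)) = (-29233 - 15442)*(-31304 + (1 - 74)²) = -44675*(-31304 + (-73)²) = -44675*(-31304 + 5329) = -44675*(-25975) = 1160433125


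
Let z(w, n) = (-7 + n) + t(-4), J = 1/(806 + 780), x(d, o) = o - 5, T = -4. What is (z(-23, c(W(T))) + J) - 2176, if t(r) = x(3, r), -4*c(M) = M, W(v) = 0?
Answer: -3476511/1586 ≈ -2192.0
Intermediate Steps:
c(M) = -M/4
x(d, o) = -5 + o
J = 1/1586 ≈ 0.00063052
t(r) = -5 + r
z(w, n) = -16 + n (z(w, n) = (-7 + n) + (-5 - 4) = (-7 + n) - 9 = -16 + n)
(z(-23, c(W(T))) + J) - 2176 = ((-16 - ¼*0) + 1/1586) - 2176 = ((-16 + 0) + 1/1586) - 2176 = (-16 + 1/1586) - 2176 = -25375/1586 - 2176 = -3476511/1586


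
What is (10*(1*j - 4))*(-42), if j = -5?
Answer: 3780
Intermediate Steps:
(10*(1*j - 4))*(-42) = (10*(1*(-5) - 4))*(-42) = (10*(-5 - 4))*(-42) = (10*(-9))*(-42) = -90*(-42) = 3780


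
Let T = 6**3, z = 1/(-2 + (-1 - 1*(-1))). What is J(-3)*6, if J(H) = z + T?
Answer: 1293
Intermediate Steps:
z = -1/2 (z = 1/(-2 + (-1 + 1)) = 1/(-2 + 0) = 1/(-2) = -1/2 ≈ -0.50000)
T = 216
J(H) = 431/2 (J(H) = -1/2 + 216 = 431/2)
J(-3)*6 = (431/2)*6 = 1293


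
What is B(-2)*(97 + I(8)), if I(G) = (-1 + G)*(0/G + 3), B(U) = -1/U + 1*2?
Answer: 295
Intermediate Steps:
B(U) = 2 - 1/U (B(U) = -1/U + 2 = 2 - 1/U)
I(G) = -3 + 3*G (I(G) = (-1 + G)*(0 + 3) = (-1 + G)*3 = -3 + 3*G)
B(-2)*(97 + I(8)) = (2 - 1/(-2))*(97 + (-3 + 3*8)) = (2 - 1*(-½))*(97 + (-3 + 24)) = (2 + ½)*(97 + 21) = (5/2)*118 = 295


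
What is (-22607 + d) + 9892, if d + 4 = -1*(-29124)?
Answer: 16405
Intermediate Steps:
d = 29120 (d = -4 - 1*(-29124) = -4 + 29124 = 29120)
(-22607 + d) + 9892 = (-22607 + 29120) + 9892 = 6513 + 9892 = 16405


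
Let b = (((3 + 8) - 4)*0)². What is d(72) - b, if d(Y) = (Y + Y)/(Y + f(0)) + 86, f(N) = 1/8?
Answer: 50774/577 ≈ 87.997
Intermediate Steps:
f(N) = ⅛
b = 0 (b = ((11 - 4)*0)² = (7*0)² = 0² = 0)
d(Y) = 86 + 2*Y/(⅛ + Y) (d(Y) = (Y + Y)/(Y + ⅛) + 86 = (2*Y)/(⅛ + Y) + 86 = 2*Y/(⅛ + Y) + 86 = 86 + 2*Y/(⅛ + Y))
d(72) - b = 2*(43 + 352*72)/(1 + 8*72) - 1*0 = 2*(43 + 25344)/(1 + 576) + 0 = 2*25387/577 + 0 = 2*(1/577)*25387 + 0 = 50774/577 + 0 = 50774/577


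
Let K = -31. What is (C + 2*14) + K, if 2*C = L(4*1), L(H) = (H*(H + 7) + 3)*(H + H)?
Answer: 185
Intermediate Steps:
L(H) = 2*H*(3 + H*(7 + H)) (L(H) = (H*(7 + H) + 3)*(2*H) = (3 + H*(7 + H))*(2*H) = 2*H*(3 + H*(7 + H)))
C = 188 (C = (2*(4*1)*(3 + (4*1)**2 + 7*(4*1)))/2 = (2*4*(3 + 4**2 + 7*4))/2 = (2*4*(3 + 16 + 28))/2 = (2*4*47)/2 = (1/2)*376 = 188)
(C + 2*14) + K = (188 + 2*14) - 31 = (188 + 28) - 31 = 216 - 31 = 185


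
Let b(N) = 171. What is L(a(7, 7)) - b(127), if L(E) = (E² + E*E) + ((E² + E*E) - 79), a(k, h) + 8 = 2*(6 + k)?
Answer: 1046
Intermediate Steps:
a(k, h) = 4 + 2*k (a(k, h) = -8 + 2*(6 + k) = -8 + (12 + 2*k) = 4 + 2*k)
L(E) = -79 + 4*E² (L(E) = (E² + E²) + ((E² + E²) - 79) = 2*E² + (2*E² - 79) = 2*E² + (-79 + 2*E²) = -79 + 4*E²)
L(a(7, 7)) - b(127) = (-79 + 4*(4 + 2*7)²) - 1*171 = (-79 + 4*(4 + 14)²) - 171 = (-79 + 4*18²) - 171 = (-79 + 4*324) - 171 = (-79 + 1296) - 171 = 1217 - 171 = 1046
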